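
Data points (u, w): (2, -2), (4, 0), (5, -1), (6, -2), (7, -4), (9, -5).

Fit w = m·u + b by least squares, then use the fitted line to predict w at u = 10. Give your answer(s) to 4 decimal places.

ŵ = -4.9266

Setting ∂/∂m … = 0 gives: 211·m + 33·b = -94;  33·m + 6·b = -14.
(Σu·u = 211, Σu = 33, Σ1 = 6, Σu·w = -94, Σw = -14.)
Eliminating b: 6·(row 1) − 33·(row 2) gives 177·m = 6·(-94) − 33·(-14) = -102, so m = -34/59.
Then b = ((-14) − 33·(-34/59))/6 = 148/177.
At u = 10: ŵ = (-34/59)·(10) + (148/177)·(1) = -872/177.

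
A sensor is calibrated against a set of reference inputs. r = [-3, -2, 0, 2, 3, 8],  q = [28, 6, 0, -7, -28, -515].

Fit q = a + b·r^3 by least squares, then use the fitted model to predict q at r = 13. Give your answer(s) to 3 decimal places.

The normal system XᵀX·[a, b]ᵀ = Xᵀq is [[6, 512]; [512, 263730]]·[a, b]ᵀ = [-516, -265296]ᵀ.
Determinant 6·263730 − 512² = 1320236.
a = ((-516)·263730 − 512·(-265296))/1320236 = -63282/330059; b = (6·(-265296) − 512·(-516))/1320236 = -331896/330059.
At r = 13: q̂ = (-63282/330059)·(1) + (-331896/330059)·(2197) = -729238794/330059.

q̂ = -2209.420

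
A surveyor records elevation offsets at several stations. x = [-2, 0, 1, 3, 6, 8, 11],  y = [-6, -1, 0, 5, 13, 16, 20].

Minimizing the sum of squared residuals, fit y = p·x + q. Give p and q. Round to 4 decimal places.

p = 2.0764, q = -1.2948

Forming MᵀM = [[235, 27]; [27, 7]] and Mᵀy = [453, 47]ᵀ gives MᵀM·[p, q]ᵀ = Mᵀy.
Determinant 235·7 − 27² = 916.
p = (453·7 − 27·47)/916 = 951/458; q = (235·47 − 27·453)/916 = -593/458.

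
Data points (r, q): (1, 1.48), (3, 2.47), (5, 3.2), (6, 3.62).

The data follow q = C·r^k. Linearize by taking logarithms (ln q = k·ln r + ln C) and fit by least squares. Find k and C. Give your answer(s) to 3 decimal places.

k = 0.492, C = 1.467

With ln qᵢ as the transformed response and ln rᵢ as the regressor:
Over the data: Σln r = 4.4998, Σ(ln r)² = 7.0076, Σln q = 3.7459, Σln r·ln q = 5.1705.
Normal system: [[7.0076, 4.4998]; [4.4998, 4]]·[k, ln C]ᵀ = [5.1705, 3.7459]ᵀ.
Δ = 7.0076·4 − (4.4998)² = 7.7823; k = (5.1705·4 − 4.4998·3.7459)/7.7823 = 0.49164, ln C = (7.0076·3.7459 − 4.4998·5.1705)/7.7823 = 0.38340, so C = exp(0.38340) = 1.46727.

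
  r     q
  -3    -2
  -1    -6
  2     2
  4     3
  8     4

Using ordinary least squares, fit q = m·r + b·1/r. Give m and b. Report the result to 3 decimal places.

m = 0.379, b = 4.880

From the data, Σr·r = 94, Σr·1/r = 5, Σ1/r·1/r = 829/576.
For Xᵀq: Σr·q = 60, Σ1/r·q = 107/12.
XᵀX·[m, b]ᵀ = Xᵀq becomes [[94, 5]; [5, 829/576]]·[m, b]ᵀ = [60, 107/12]ᵀ.
Δ = 94·(829/576) − 5² = 31763/288.
m = (60·(829/576) − 5·(107/12))/(31763/288) = 12030/31763; b = (94·(107/12) − 5·60)/(31763/288) = 154992/31763.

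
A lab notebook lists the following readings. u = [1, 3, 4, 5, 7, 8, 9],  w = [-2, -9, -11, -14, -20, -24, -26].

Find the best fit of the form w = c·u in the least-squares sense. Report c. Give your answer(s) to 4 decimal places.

From the data, Σu·u = 245.
For Xᵀw: Σu·w = -709.
So XᵀX·[c]ᵀ = Xᵀw: [[245]]·[c]ᵀ = [-709]ᵀ.
c = (-709)/245 = -2.89388.

c = -2.8939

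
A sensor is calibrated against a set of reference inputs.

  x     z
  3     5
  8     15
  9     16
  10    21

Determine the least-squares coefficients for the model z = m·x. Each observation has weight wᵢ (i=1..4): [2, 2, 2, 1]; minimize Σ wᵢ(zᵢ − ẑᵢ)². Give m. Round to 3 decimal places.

Sums needed: Σwᵢ·x·x = 408.
Moment sums: Σwᵢ·x·z = 768.
So AᵀWA·[m]ᵀ = AᵀWz: [[408]]·[m]ᵀ = [768]ᵀ.
m = 768/408 = 1.88235.

m = 1.882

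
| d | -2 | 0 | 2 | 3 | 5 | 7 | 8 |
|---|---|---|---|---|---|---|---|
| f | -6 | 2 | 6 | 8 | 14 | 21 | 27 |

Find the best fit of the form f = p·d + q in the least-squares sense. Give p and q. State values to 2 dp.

From the data, Σd·d = 155, Σd = 23, Σ1 = 7.
Right-hand side: Σd·f = 481, Σf = 72.
Δ = 155·7 − 23² = 556.
p = (481·7 − 23·72)/556 = 1711/556; q = (155·72 − 23·481)/556 = 97/556.

p = 3.08, q = 0.17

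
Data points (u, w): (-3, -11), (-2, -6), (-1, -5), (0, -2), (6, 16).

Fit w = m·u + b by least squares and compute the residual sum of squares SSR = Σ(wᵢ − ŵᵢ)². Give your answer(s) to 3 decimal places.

From the data, Σu·u = 50, Σu = 0, Σ1 = 5.
And Σu·w = 146, Σw = -8.
Normal equations: [[50, 0]; [0, 5]]·[m, b]ᵀ = [146, -8]ᵀ.
Eliminating b: 5·(row 1) − 0·(row 2) gives 250·m = 5·146 − 0·(-8) = 730, so m = 73/25.
Then b = ((-8) − 0·(73/25))/5 = -8/5.
Residuals: -16/25, 36/25, -12/25, -2/5, 2/25; SSR = 72/25.

SSR = 2.880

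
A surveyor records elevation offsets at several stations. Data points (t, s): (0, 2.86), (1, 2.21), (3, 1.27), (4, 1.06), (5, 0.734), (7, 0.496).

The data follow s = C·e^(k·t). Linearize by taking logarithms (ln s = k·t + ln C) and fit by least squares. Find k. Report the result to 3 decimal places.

With ln sᵢ as the transformed response and tᵢ as the regressor:
Sums: Σt = 20.0000, Σ(t)² = 100.0000, Σln s = 1.1307, Σt·ln s = -4.7114.
Normal system: [[100.0000, 20.0000]; [20.0000, 6]]·[k, ln C]ᵀ = [-4.7114, 1.1307]ᵀ.
Solving (det = 200.0000): k = -0.25441, ln C = 1.03647.

k = -0.254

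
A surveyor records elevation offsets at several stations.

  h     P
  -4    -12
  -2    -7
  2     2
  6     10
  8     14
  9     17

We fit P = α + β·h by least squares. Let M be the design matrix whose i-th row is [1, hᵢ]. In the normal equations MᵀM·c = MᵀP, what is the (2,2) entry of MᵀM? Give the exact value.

205

Row 2 ↔ basis h, column 2 ↔ basis h, so (MᵀM)_{2,2} = Σᵢ (h)·(h) = (-4)·(-4) + (-2)·(-2) + (2)·(2) + (6)·(6) + (8)·(8) + (9)·(9) = 205.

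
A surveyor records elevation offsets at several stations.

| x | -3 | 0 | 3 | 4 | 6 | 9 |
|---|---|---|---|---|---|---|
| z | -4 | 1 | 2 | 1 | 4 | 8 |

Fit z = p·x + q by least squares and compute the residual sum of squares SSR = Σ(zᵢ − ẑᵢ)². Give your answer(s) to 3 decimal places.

With design matrix M, MᵀM = [[151, 19]; [19, 6]] and Mᵀz = [118, 12]ᵀ.
Δ = 151·6 − 19² = 545.
p = (118·6 − 19·12)/545 = 96/109; q = (151·12 − 19·118)/545 = -86/109.
Residuals: -62/109, 195/109, 16/109, -189/109, -54/109, 94/109; SSR = 822/109.

SSR = 7.541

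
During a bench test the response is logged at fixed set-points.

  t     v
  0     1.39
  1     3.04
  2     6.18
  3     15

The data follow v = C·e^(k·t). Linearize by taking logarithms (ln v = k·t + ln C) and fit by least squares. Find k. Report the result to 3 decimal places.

k = 0.785

Linearized form: ln v = k·t + ln C. From the 4 transformed points,
Sums: Σt = 6.0000, Σ(t)² = 14.0000, Σln v = 5.9705, Σt·ln v = 12.8786.
Normal system: [[14.0000, 6.0000]; [6.0000, 4]]·[k, ln C]ᵀ = [12.8786, 5.9705]ᵀ.
Solving (det = 20.0000): k = 0.78457, ln C = 0.31578.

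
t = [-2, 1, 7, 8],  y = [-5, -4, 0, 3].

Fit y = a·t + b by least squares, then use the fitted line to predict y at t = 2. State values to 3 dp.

Entries of MᵀM: Σt·t = 118, Σt = 14, Σ1 = 4.
Right-hand side: Σt·y = 30, Σy = -6.
So MᵀM·[a, b]ᵀ = Mᵀy: [[118, 14]; [14, 4]]·[a, b]ᵀ = [30, -6]ᵀ.
det = 118·4 − 14² = 276.
a = (30·4 − 14·(-6))/276 = 17/23; b = (118·(-6) − 14·30)/276 = -94/23.
At t = 2: ŷ = (17/23)·(2) + (-94/23)·(1) = -60/23.

ŷ = -2.609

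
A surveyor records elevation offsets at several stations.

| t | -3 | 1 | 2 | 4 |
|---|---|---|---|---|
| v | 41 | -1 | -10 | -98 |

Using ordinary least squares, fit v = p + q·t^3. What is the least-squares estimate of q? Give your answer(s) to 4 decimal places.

Normal-equation sums: Σ1 = 4, Σt^3 = 46, Σt^3·t^3 = 4890.
Moment sums: Σv = -68, Σt^3·v = -7460.
So XᵀX·[p, q]ᵀ = Xᵀv: [[4, 46]; [46, 4890]]·[p, q]ᵀ = [-68, -7460]ᵀ.
Determinant 4·4890 − 46² = 17444.
p = ((-68)·4890 − 46·(-7460))/17444 = 380/623; q = (4·(-7460) − 46·(-68))/17444 = -954/623.

q = -1.5313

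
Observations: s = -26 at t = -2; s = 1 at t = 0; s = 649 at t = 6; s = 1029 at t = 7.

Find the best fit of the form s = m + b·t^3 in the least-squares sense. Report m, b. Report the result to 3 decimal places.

m = -0.361, b = 3.003

The normal equations are: 4·m + 551·b = 1653;  551·m + 164369·b = 493339.
Δ = 4·164369 − 551² = 353875.
m = (1653·164369 − 551·493339)/353875 = -6728/18625; b = (4·493339 − 551·1653)/353875 = 1062553/353875.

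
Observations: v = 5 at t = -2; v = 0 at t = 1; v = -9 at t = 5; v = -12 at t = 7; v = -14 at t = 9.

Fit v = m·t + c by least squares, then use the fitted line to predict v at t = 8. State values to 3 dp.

v̂ = -13.250

The normal equations are: 160·m + 20·c = -265;  20·m + 5·c = -30.
Eliminating c: 5·(row 1) − 20·(row 2) gives 400·m = 5·(-265) − 20·(-30) = -725, so m = -29/16.
Then c = ((-30) − 20·(-29/16))/5 = 5/4.
At t = 8: v̂ = (-29/16)·(8) + (5/4)·(1) = -53/4.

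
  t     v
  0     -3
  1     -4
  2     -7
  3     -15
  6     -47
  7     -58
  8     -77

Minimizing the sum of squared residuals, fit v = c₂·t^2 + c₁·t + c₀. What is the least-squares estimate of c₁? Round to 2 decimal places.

c₁ = -0.81

The normal equations are: 7891·c₂ + 1107·c₁ + 163·c₀ = -9629;  1107·c₂ + 163·c₁ + 27·c₀ = -1367;  163·c₂ + 27·c₁ + 7·c₀ = -211.
(Σt^2·t^2 = 7891, Σt^2·t = 1107, Σt^2 = 163, Σt·t = 163, Σt = 27, Σ1 = 7, Σt^2·v = -9629, Σt·v = -1367, Σv = -211.)
Row-reducing yields c₂ = -11369/10752, c₁ = -2887/3584, c₀ = -12977/5376.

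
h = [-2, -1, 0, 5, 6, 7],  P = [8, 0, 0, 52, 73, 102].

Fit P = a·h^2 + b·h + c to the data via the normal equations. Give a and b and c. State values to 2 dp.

a = 2.08, b = 0.01, c = -0.81

Sums needed: Σh^2·h^2 = 4339, Σh^2·h = 675, Σh^2 = 115, Σh·h = 115, Σh = 15, Σ1 = 6.
For XᵀP: Σh^2·P = 8958, Σh·P = 1396, ΣP = 235.
So XᵀX·[a, b, c]ᵀ = XᵀP: [[4339, 675, 115]; [675, 115, 15]; [115, 15, 6]]·[a, b, c]ᵀ = [8958, 1396, 235]ᵀ.
Solving the 3×3 system (Gaussian elimination) gives a = 617/296, b = 457/45880, c = -1859/2294.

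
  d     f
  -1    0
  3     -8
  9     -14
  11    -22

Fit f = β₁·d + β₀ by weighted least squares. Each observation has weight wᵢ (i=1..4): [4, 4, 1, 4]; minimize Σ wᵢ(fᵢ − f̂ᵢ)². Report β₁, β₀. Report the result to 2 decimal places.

The normal equations are: 605·β₁ + 61·β₀ = -1190;  61·β₁ + 13·β₀ = -134.
det = 605·13 − 61² = 4144.
β₁ = ((-1190)·13 − 61·(-134))/4144 = -456/259; β₀ = (605·(-134) − 61·(-1190))/4144 = -530/259.

β₁ = -1.76, β₀ = -2.05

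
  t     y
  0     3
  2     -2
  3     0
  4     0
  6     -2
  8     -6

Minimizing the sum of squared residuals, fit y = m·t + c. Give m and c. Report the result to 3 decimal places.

m = -0.910, c = 2.322

Forming AᵀA = [[129, 23]; [23, 6]] and Aᵀy = [-64, -7]ᵀ gives AᵀA·[m, c]ᵀ = Aᵀy.
Eliminating c: 6·(row 1) − 23·(row 2) gives 245·m = 6·(-64) − 23·(-7) = -223, so m = -223/245.
Then c = ((-7) − 23·(-223/245))/6 = 569/245.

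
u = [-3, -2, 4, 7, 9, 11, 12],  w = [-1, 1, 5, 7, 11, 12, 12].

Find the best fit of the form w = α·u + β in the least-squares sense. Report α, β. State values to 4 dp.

α = 0.8720, β = 1.9803

Sums needed: Σu·u = 424, Σu = 38, Σ1 = 7.
Right-hand side: Σu·w = 445, Σw = 47.
So XᵀX·[α, β]ᵀ = Xᵀw: [[424, 38]; [38, 7]]·[α, β]ᵀ = [445, 47]ᵀ.
det = 424·7 − 38² = 1524.
α = (445·7 − 38·47)/1524 = 443/508; β = (424·47 − 38·445)/1524 = 503/254.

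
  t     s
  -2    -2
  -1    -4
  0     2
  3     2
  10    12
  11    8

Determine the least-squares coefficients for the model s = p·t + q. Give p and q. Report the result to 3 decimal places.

From the data, Σt·t = 235, Σt = 21, Σ1 = 6.
And Σt·s = 222, Σs = 18.
MᵀM·[p, q]ᵀ = Mᵀs becomes [[235, 21]; [21, 6]]·[p, q]ᵀ = [222, 18]ᵀ.
Eliminating q: 6·(row 1) − 21·(row 2) gives 969·p = 6·222 − 21·18 = 954, so p = 318/323.
Then q = (18 − 21·(318/323))/6 = -144/323.

p = 0.985, q = -0.446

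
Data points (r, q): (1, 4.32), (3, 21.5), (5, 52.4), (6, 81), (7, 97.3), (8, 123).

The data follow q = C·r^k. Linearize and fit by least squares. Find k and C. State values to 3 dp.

Linearized form: ln q = k·ln r + ln C. From the 6 transformed points,
Σln r = 8.5252, Σ(ln r)² = 15.1183, Σln q = 22.2746, Σln r·ln q = 36.5307.
Equations: 15.1183·k + 8.5252·ln C = 36.5307;  8.5252·k + 6·ln C = 22.2746.
Solving (det = 18.0313): k = 1.62434, ln C = 1.40449, so C = exp(1.40449) = 4.07343.

k = 1.624, C = 4.073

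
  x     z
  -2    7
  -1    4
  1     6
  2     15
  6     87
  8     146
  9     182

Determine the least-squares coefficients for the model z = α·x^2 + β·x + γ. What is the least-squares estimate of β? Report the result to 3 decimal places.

β = 1.902

Entries of MᵀM: Σx^2·x^2 = 11987, Σx^2·x = 1457, Σx^2 = 191, Σx·x = 191, Σx = 23, Σ1 = 7.
Moment sums: Σx^2·z = 27316, Σx·z = 3346, Σz = 447.
MᵀM·[α, β, γ]ᵀ = Mᵀz becomes [[11987, 1457, 191]; [1457, 191, 23]; [191, 23, 7]]·[α, β, γ]ᵀ = [27316, 3346, 447]ᵀ.
Row-reducing yields α = 219477/109814, β = 208889/109814, γ = 168736/54907.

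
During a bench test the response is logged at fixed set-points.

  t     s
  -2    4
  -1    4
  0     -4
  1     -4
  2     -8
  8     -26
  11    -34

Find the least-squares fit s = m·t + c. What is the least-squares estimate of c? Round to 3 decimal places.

From the data, Σt·t = 195, Σt = 19, Σ1 = 7.
For Aᵀs: Σt·s = -614, Σs = -68.
Normal equations: [[195, 19]; [19, 7]]·[m, c]ᵀ = [-614, -68]ᵀ.
Determinant 195·7 − 19² = 1004.
m = ((-614)·7 − 19·(-68))/1004 = -1503/502; c = (195·(-68) − 19·(-614))/1004 = -797/502.

c = -1.588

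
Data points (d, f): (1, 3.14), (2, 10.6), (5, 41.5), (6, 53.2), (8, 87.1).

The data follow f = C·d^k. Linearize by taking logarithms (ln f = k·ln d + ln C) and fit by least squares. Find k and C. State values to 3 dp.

With ln fᵢ as the transformed response and ln dᵢ as the regressor:
AᵀA = [[10.6052, 6.1738]; [6.1738, 5]], rhs = [24.0422, 15.6719]ᵀ  (here Σln d = 6.1738, Σ(ln d)² = 10.6052, Σln f = 15.6719, Σln d·ln f = 24.0422).
Δ = 10.6052·5 − (6.1738)² = 14.9105; k = (24.0422·5 − 6.1738·15.6719)/14.9105 = 1.57314, ln C = (10.6052·15.6719 − 6.1738·24.0422)/14.9105 = 1.19193, so C = exp(1.19193) = 3.29343.

k = 1.573, C = 3.293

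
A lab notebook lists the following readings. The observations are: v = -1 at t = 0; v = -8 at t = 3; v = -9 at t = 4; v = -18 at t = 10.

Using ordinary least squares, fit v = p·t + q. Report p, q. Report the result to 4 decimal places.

Compute the Gram sums: Σt·t = 125, Σt = 17, Σ1 = 4.
Right-hand side: Σt·v = -240, Σv = -36.
Normal equations: [[125, 17]; [17, 4]]·[p, q]ᵀ = [-240, -36]ᵀ.
Δ = 125·4 − 17² = 211.
p = ((-240)·4 − 17·(-36))/211 = -348/211; q = (125·(-36) − 17·(-240))/211 = -420/211.

p = -1.6493, q = -1.9905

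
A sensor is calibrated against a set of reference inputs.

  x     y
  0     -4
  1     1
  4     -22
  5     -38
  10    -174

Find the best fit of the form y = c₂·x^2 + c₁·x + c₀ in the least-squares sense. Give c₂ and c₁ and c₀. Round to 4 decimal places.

Sums needed: Σx^2·x^2 = 10882, Σx^2·x = 1190, Σx^2 = 142, Σx·x = 142, Σx = 20, Σ1 = 5.
For Mᵀy: Σx^2·y = -18701, Σx·y = -2017, Σy = -237.
Row-reducing yields c₂ = -32181/15736, c₁ = 51529/15736, c₀ = -19031/7868.

c₂ = -2.0451, c₁ = 3.2746, c₀ = -2.4188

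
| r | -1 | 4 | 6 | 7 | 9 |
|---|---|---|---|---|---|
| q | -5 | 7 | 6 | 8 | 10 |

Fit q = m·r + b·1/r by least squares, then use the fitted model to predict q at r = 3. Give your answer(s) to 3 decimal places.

q̂ = 4.577

MᵀM·[m, b]ᵀ = Mᵀq reads: 183·m + 5·b = 215;  5·m + (71317/63504)·b = 2521/252.
Δ = 183·(71317/63504) − 5² = 3821137/21168.
m = (215·(71317/63504) − 5·(2521/252))/(3821137/21168) = 12156695/11463411; b = (183·(2521/252) − 5·215)/(3821137/21168) = 15997212/3821137.
At r = 3: q̂ = (12156695/11463411)·(3) + (15997212/3821137)·(1/3) = 17489099/3821137.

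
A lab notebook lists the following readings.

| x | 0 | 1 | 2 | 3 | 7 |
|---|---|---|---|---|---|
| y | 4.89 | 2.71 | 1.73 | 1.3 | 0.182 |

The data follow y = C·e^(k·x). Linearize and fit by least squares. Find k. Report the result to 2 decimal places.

With ln yᵢ as the transformed response and xᵢ as the regressor:
AᵀA = [[63.0000, 13.0000]; [13.0000, 5]], rhs = [-9.0460, 1.6909]ᵀ  (here Σx = 13.0000, Σ(x)² = 63.0000, Σln y = 1.6909, Σx·ln y = -9.0460).
Slope k = (n·Σx·ln y − Σx·Σln y)/(n·Σ(x)² − (Σx)²) = (5·-9.0460 − 13.0000·1.6909)/146.0000 = -0.46035; ln C = (Σln y − k·Σx)/n = 1.53509.

k = -0.46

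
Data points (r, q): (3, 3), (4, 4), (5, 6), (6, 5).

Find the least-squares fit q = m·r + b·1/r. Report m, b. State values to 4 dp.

m = 0.9213, b = 1.4427

Normal-equation sums: Σr·r = 86, Σr·1/r = 4, Σ1/r·1/r = 869/3600.
And Σr·q = 85, Σ1/r·q = 121/30.
Δ = 86·(869/3600) − 4² = 8567/1800.
m = (85·(869/3600) − 4·(121/30))/(8567/1800) = 15785/17134; b = (86·(121/30) − 4·85)/(8567/1800) = 12360/8567.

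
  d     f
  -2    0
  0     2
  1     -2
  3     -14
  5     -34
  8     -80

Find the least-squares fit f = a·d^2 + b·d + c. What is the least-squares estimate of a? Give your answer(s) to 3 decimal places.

The normal equations are: 4819·a + 657·b + 103·c = -6098;  657·a + 103·b + 15·c = -854;  103·a + 15·b + 6·c = -128.
(Σd^2·d^2 = 4819, Σd^2·d = 657, Σd^2 = 103, Σd·d = 103, Σd = 15, Σ1 = 6, Σd^2·f = -6098, Σd·f = -854, Σf = -128.)
Inverting the 3×3 Gram matrix, [a, b, c]ᵀ = [-63241/60344, -106243/60344, 31953/30172]ᵀ.

a = -1.048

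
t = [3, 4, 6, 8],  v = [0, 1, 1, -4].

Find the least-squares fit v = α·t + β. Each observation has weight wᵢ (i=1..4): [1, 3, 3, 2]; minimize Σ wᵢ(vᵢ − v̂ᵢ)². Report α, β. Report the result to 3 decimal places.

α = -0.881, β = 4.576

Sums needed: Σwᵢ·t·t = 293, Σwᵢ·t = 49, Σwᵢ·1 = 9.
For XᵀWv: Σwᵢ·t·v = -34, Σwᵢ·v = -2.
Δ = 293·9 − 49² = 236.
α = ((-34)·9 − 49·(-2))/236 = -52/59; β = (293·(-2) − 49·(-34))/236 = 270/59.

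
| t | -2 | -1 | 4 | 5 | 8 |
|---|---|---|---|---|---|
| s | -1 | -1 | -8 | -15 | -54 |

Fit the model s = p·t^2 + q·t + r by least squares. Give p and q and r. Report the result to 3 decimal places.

p = -1.056, q = 1.279, r = 3.842

Forming AᵀA = [[4994, 692, 110]; [692, 110, 14]; [110, 14, 5]] and Aᵀs = [-3964, -536, -79]ᵀ gives AᵀA·[p, q, r]ᵀ = Aᵀs.
Inverting the 3×3 Gram matrix, [p, q, r]ᵀ = [-15299/14493, 6179/4831, 55685/14493]ᵀ.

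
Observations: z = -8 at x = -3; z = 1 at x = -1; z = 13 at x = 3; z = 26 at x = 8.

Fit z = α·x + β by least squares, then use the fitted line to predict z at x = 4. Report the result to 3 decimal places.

ẑ = 14.806

Compute the Gram sums: Σx·x = 83, Σx = 7, Σ1 = 4.
Right-hand side: Σx·z = 270, Σz = 32.
AᵀA·[α, β]ᵀ = Aᵀz becomes [[83, 7]; [7, 4]]·[α, β]ᵀ = [270, 32]ᵀ.
det = 83·4 − 7² = 283.
α = (270·4 − 7·32)/283 = 856/283; β = (83·32 − 7·270)/283 = 766/283.
At x = 4: ẑ = (856/283)·(4) + (766/283)·(1) = 4190/283.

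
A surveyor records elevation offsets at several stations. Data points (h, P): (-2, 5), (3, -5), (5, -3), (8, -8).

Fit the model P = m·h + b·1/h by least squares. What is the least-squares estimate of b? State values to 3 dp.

b = -6.496

Compute the Gram sums: Σh·h = 102, Σh·1/h = 4, Σ1/h·1/h = 6001/14400.
For XᵀP: Σh·P = -104, Σ1/h·P = -173/30.
Determinant 102·(6001/14400) − 4² = 63617/2400.
m = ((-104)·(6001/14400) − 4·(-173/30))/(63617/2400) = -145972/190851; b = (102·(-173/30) − 4·(-104))/(63617/2400) = -413280/63617.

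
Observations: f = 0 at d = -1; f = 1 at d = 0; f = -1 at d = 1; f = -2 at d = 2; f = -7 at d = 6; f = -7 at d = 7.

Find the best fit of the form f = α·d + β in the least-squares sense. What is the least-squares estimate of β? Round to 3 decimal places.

β = -0.050

With design matrix A, AᵀA = [[91, 15]; [15, 6]] and Aᵀf = [-96, -16]ᵀ.
Determinant 91·6 − 15² = 321.
α = ((-96)·6 − 15·(-16))/321 = -112/107; β = (91·(-16) − 15·(-96))/321 = -16/321.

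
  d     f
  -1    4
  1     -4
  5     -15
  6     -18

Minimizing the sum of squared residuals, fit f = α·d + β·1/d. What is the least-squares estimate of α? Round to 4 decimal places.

α = -2.9662

Setting ∂/∂α … = 0 gives: 63·α + 4·β = -191;  4·α + (1861/900)·β = -14.
(Σd·d = 63, Σd·1/d = 4, Σ1/d·1/d = 1861/900, Σd·f = -191, Σ1/d·f = -14.)
Determinant 63·(1861/900) − 4² = 11427/100.
α = ((-191)·(1861/900) − 4·(-14))/(11427/100) = -305051/102843; β = (63·(-14) − 4·(-191))/(11427/100) = -11800/11427.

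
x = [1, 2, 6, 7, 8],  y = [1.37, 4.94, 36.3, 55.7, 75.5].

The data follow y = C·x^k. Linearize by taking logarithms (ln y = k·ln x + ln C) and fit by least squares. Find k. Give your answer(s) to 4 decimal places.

k = 1.9027

Let Y = ln y. Fitting Y = k·ln x + ln C by least squares:
Σln x = 6.5103, Σ(ln x)² = 11.8015, Σln y = 13.8481, Σln x·ln y = 24.3572.
Equations: 11.8015·k + 6.5103·ln C = 24.3572;  6.5103·k + 5·ln C = 13.8481.
Solving (det = 16.6240): k = 1.90274, ln C = 0.29216.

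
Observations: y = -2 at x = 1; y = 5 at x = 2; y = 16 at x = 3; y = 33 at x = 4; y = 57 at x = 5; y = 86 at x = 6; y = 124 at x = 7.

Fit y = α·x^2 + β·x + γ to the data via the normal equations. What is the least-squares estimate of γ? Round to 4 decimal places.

Sums needed: Σx^2·x^2 = 4676, Σx^2·x = 784, Σx^2 = 140, Σx·x = 140, Σx = 28, Σ1 = 7.
For Aᵀy: Σx^2·y = 11287, Σx·y = 1857, Σy = 319.
So AᵀA·[α, β, γ]ᵀ = Aᵀy: [[4676, 784, 140]; [784, 140, 28]; [140, 28, 7]]·[α, β, γ]ᵀ = [11287, 1857, 319]ᵀ.
Solving the 3×3 system (Gaussian elimination) gives α = 37/12, β = -47/12, γ = -3/7.

γ = -0.4286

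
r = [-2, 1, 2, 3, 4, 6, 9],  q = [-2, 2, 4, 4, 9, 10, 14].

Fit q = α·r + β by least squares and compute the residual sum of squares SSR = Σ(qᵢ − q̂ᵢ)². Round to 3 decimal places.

MᵀM·[α, β]ᵀ = Mᵀq reads: 151·α + 23·β = 248;  23·α + 7·β = 41.
Eliminating β: 7·(row 1) − 23·(row 2) gives 528·α = 7·248 − 23·41 = 793, so α = 793/528.
Then β = (41 − 23·(793/528))/7 = 487/528.
Residuals: 43/528, -14/33, 13/176, -377/264, 1093/528, 35/528, -29/66; SSR = 3545/528.

SSR = 6.714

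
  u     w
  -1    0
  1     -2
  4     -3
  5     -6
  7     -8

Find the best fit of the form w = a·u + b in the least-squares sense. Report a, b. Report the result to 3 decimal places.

a = -0.961, b = -0.725

Forming AᵀA = [[92, 16]; [16, 5]] and Aᵀw = [-100, -19]ᵀ gives AᵀA·[a, b]ᵀ = Aᵀw.
det = 92·5 − 16² = 204.
a = ((-100)·5 − 16·(-19))/204 = -49/51; b = (92·(-19) − 16·(-100))/204 = -37/51.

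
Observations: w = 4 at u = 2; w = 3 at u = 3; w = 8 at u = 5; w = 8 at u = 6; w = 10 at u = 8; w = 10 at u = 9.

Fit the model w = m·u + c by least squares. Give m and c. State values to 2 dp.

m = 1.03, c = 1.52

Entries of AᵀA: Σu·u = 219, Σu = 33, Σ1 = 6.
Moment sums: Σu·w = 275, Σw = 43.
Normal equations: [[219, 33]; [33, 6]]·[m, c]ᵀ = [275, 43]ᵀ.
Δ = 219·6 − 33² = 225.
m = (275·6 − 33·43)/225 = 77/75; c = (219·43 − 33·275)/225 = 38/25.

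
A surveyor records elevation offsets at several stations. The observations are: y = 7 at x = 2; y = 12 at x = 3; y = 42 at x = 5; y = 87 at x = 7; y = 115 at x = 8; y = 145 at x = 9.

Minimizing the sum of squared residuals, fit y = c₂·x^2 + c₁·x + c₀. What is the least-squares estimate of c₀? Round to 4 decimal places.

c₀ = 0.9901

Normal-equation sums: Σx^2·x^2 = 13780, Σx^2·x = 1744, Σx^2 = 232, Σx·x = 232, Σx = 34, Σ1 = 6.
Right-hand side: Σx^2·y = 24554, Σx·y = 3094, Σy = 408.
Inverting the 3×3 Gram matrix, [c₂, c₁, c₀]ᵀ = [7147/3630, -2921/1815, 599/605]ᵀ.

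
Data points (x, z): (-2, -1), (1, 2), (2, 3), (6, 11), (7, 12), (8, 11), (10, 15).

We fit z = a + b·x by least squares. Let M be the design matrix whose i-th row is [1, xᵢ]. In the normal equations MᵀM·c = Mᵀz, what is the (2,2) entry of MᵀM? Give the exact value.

258

Row 2 ↔ basis x, column 2 ↔ basis x, so (MᵀM)_{2,2} = Σᵢ (x)·(x) = (-2)·(-2) + (1)·(1) + (2)·(2) + (6)·(6) + (7)·(7) + (8)·(8) + (10)·(10) = 258.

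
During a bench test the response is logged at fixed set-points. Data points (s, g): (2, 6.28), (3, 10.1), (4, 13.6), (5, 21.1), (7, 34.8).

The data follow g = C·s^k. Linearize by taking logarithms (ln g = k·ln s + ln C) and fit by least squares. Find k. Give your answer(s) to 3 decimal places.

Linearized form: ln g = k·ln s + ln C. From the 5 transformed points,
Σln s = 6.7334, Σ(ln s)² = 9.9861, Σln g = 13.3589, Σln s·ln g = 19.2473.
Equations: 9.9861·k + 6.7334·ln C = 19.2473;  6.7334·k + 5·ln C = 13.3589.
Slope k = (n·Σln s·ln g − Σln s·Σln g)/(n·Σ(ln s)² − (Σln s)²) = (5·19.2473 − 6.7334·13.3589)/4.5917 = 1.36901; ln C = (Σln g − k·Σln s)/n = 0.82816.

k = 1.369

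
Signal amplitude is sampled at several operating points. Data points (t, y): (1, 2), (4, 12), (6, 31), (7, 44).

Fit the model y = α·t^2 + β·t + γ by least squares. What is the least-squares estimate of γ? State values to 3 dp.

γ = 3.523

The normal system XᵀX·[α, β, γ]ᵀ = Xᵀy is [[3954, 624, 102]; [624, 102, 18]; [102, 18, 4]]·[α, β, γ]ᵀ = [3466, 544, 89]ᵀ.
Inverting the 3×3 Gram matrix, [α, β, γ]ᵀ = [161/132, -11/4, 155/44]ᵀ.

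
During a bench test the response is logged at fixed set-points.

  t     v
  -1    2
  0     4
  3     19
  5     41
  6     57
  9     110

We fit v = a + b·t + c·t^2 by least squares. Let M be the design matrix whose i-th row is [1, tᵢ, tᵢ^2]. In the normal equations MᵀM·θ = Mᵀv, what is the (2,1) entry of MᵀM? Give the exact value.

22

Row 2 ↔ basis t, column 1 ↔ basis 1, so (MᵀM)_{2,1} = Σᵢ t = (-1)·(1) + (0)·(1) + (3)·(1) + (5)·(1) + (6)·(1) + (9)·(1) = 22.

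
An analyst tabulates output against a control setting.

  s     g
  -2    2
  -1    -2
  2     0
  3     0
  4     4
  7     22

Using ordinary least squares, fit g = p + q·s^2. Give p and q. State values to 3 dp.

XᵀX·[p, q]ᵀ = Xᵀg reads: 6·p + 83·q = 26;  83·p + 2771·q = 1148.
Determinant 6·2771 − 83² = 9737.
p = (26·2771 − 83·1148)/9737 = -23238/9737; q = (6·1148 − 83·26)/9737 = 4730/9737.

p = -2.387, q = 0.486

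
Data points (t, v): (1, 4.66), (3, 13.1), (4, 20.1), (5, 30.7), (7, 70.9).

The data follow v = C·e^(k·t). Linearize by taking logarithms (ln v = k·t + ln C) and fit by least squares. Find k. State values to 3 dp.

With ln vᵢ as the transformed response and tᵢ as the regressor:
Σt = 20.0000, Σ(t)² = 100.0000, Σln v = 14.7979, Σt·ln v = 68.2099.
Normal system: [[100.0000, 20.0000]; [20.0000, 5]]·[k, ln C]ᵀ = [68.2099, 14.7979]ᵀ.
Solving (det = 100.0000): k = 0.45092, ln C = 1.15589.

k = 0.451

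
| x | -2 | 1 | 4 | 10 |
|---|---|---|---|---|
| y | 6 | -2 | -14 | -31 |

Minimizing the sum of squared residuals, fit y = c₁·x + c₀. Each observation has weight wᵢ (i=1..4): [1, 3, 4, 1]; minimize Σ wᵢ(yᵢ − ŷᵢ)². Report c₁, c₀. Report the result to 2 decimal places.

c₁ = -3.23, c₀ = 0.03

Compute the Gram sums: Σwᵢ·x·x = 171, Σwᵢ·x = 27, Σwᵢ·1 = 9.
And Σwᵢ·x·y = -552, Σwᵢ·y = -87.
So MᵀWM·[c₁, c₀]ᵀ = MᵀWy: [[171, 27]; [27, 9]]·[c₁, c₀]ᵀ = [-552, -87]ᵀ.
det = 171·9 − 27² = 810.
c₁ = ((-552)·9 − 27·(-87))/810 = -97/30; c₀ = (171·(-87) − 27·(-552))/810 = 1/30.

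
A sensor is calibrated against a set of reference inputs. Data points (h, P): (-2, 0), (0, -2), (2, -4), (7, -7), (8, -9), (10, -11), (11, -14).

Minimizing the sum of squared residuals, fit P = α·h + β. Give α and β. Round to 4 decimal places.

Forming AᵀA = [[342, 36]; [36, 7]] and AᵀP = [-393, -47]ᵀ gives AᵀA·[α, β]ᵀ = AᵀP.
Eliminating β: 7·(row 1) − 36·(row 2) gives 1098·α = 7·(-393) − 36·(-47) = -1059, so α = -353/366.
Then β = ((-47) − 36·(-353/366))/7 = -107/61.

α = -0.9645, β = -1.7541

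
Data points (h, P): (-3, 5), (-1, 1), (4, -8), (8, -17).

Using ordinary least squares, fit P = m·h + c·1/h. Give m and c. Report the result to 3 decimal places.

m = -2.105, c = 1.370

Entries of AᵀA: Σh·h = 90, Σh·1/h = 4, Σ1/h·1/h = 685/576.
Right-hand side: Σh·P = -184, Σ1/h·P = -163/24.
AᵀA·[m, c]ᵀ = AᵀP becomes [[90, 4]; [4, 685/576]]·[m, c]ᵀ = [-184, -163/24]ᵀ.
Δ = 90·(685/576) − 4² = 2913/32.
m = ((-184)·(685/576) − 4·(-163/24))/(2913/32) = -55196/26217; c = (90·(-163/24) − 4·(-184))/(2913/32) = 3992/2913.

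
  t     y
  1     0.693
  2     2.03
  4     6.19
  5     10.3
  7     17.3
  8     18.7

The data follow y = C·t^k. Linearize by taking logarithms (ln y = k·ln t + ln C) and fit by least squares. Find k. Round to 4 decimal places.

With ln yᵢ as the transformed response and ln tᵢ as the regressor:
Σln t = 7.7142, Σ(ln t)² = 13.1032, Σln y = 10.2756, Σln t·ln y = 18.4083.
Equations: 13.1032·k + 7.7142·ln C = 18.4083;  7.7142·k + 6·ln C = 10.2756.
Solving (det = 19.1098): k = 1.63167, ln C = -0.38525.

k = 1.6317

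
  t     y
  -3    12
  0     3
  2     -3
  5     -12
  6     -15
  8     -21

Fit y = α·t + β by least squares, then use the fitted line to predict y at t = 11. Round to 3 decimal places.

ŷ = -30.000

Setting ∂/∂α … = 0 gives: 138·α + 18·β = -360;  18·α + 6·β = -36.
Eliminating β: 6·(row 1) − 18·(row 2) gives 504·α = 6·(-360) − 18·(-36) = -1512, so α = -3.
Then β = ((-36) − 18·(-3))/6 = 3.
At t = 11: ŷ = (-3)·(11) + (3)·(1) = -30.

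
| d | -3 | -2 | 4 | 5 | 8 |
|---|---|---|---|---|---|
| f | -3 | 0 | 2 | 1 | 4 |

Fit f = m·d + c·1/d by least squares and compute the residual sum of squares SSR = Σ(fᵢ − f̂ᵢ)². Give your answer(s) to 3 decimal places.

Entries of MᵀM: Σd·d = 118, Σd·1/d = 5, Σ1/d·1/d = 6901/14400.
And Σd·f = 54, Σ1/d·f = 11/5.
Eliminating c: (6901/14400)·(row 1) − 5·(row 2) gives (227159/7200)·m = (6901/14400)·54 − 5·(11/5) = 11903/800, so m = 107127/227159.
Then c = ((11/5) − 5·(107127/227159))/(6901/14400) = -74880/227159.
Residuals: -385056/227159, 176814/227159, 44530/227159, -293500/227159, 60980/227159; SSR = 1194648/227159.

SSR = 5.259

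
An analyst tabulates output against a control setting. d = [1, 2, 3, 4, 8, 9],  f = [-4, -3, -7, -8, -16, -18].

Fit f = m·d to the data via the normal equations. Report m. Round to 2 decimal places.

m = -2.02

The normal equations are: 175·m = -353.
Hence m = -353 / 175 ≈ -2.01714.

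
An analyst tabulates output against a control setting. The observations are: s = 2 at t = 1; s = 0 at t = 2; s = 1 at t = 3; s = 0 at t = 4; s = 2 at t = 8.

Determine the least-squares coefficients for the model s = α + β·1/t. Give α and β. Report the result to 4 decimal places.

α = 0.6430, β = 0.8084

Sums needed: Σ1 = 5, Σ1/t = 53/24, Σ1/t·1/t = 829/576.
For Mᵀs: Σs = 5, Σ1/t·s = 31/12.
MᵀM·[α, β]ᵀ = Mᵀs becomes [[5, 53/24]; [53/24, 829/576]]·[α, β]ᵀ = [5, 31/12]ᵀ.
Determinant 5·(829/576) − (53/24)² = 167/72.
α = (5·(829/576) − (53/24)·(31/12))/(167/72) = 859/1336; β = (5·(31/12) − (53/24)·5)/(167/72) = 135/167.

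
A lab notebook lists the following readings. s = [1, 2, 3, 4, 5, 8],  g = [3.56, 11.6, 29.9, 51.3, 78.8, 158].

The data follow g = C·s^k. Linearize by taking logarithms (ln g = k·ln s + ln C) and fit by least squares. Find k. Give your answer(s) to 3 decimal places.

With ln gᵢ as the transformed response and ln sᵢ as the regressor:
Σln s = 6.8669, Σ(ln s)² = 10.5236, Σln g = 20.4858, Σln s·ln g = 28.4463.
Normal system: [[10.5236, 6.8669]; [6.8669, 6]]·[k, ln C]ᵀ = [28.4463, 20.4858]ᵀ.
Solving (det = 15.9867): k = 1.87674, ln C = 1.26640.

k = 1.877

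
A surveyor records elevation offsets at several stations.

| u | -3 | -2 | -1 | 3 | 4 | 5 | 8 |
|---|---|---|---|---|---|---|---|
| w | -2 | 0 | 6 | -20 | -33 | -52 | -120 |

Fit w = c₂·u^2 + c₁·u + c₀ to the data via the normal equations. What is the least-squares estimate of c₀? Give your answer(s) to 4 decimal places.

c₀ = 2.7834

The normal system XᵀX·[c₂, c₁, c₀]ᵀ = Xᵀw is [[5156, 692, 128]; [692, 128, 14]; [128, 14, 7]]·[c₂, c₁, c₀]ᵀ = [-9700, -1412, -221]ᵀ.
Row-reducing yields c₂ = -125095/80016, c₁ = -230741/80016, c₀ = 37119/13336.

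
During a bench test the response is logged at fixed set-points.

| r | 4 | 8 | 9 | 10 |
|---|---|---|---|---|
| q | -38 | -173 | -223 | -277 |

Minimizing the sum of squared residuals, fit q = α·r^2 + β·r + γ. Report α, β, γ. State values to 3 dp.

Sums needed: Σr^2·r^2 = 20913, Σr^2·r = 2305, Σr^2 = 261, Σr·r = 261, Σr = 31, Σ1 = 4.
And Σr^2·q = -57443, Σr·q = -6313, Σq = -711.
XᵀX·[α, β, γ]ᵀ = Xᵀq becomes [[20913, 2305, 261]; [2305, 261, 31]; [261, 31, 4]]·[α, β, γ]ᵀ = [-57443, -6313, -711]ᵀ.
Inverting the 3×3 Gram matrix, [α, β, γ]ᵀ = [-5433/1804, 4111/1804, 991/902]ᵀ.

α = -3.012, β = 2.279, γ = 1.099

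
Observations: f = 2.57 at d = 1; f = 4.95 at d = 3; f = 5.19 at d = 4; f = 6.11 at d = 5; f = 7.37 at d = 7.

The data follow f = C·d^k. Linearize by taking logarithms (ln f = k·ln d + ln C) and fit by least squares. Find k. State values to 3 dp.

k = 0.534

Let Y = ln f. Fitting Y = k·ln d + ln C by least squares:
Σln d = 6.0403, Σ(ln d)² = 9.5056, Σln f = 7.9974, Σln d·ln f = 10.8397.
Normal system: [[9.5056, 6.0403]; [6.0403, 5]]·[k, ln C]ᵀ = [10.8397, 7.9974]ᵀ.
Slope k = (n·Σln d·ln f − Σln d·Σln f)/(n·Σ(ln d)² − (Σln d)²) = (5·10.8397 − 6.0403·7.9974)/11.0434 = 0.53357; ln C = (Σln f − k·Σln d)/n = 0.95489.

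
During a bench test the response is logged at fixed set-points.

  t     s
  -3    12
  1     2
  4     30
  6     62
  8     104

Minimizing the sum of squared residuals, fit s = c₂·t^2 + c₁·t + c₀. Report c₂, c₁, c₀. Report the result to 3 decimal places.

c₂ = 1.495, c₁ = 1.012, c₀ = 1.093

Forming MᵀM = [[5730, 766, 126]; [766, 126, 16]; [126, 16, 5]] and Mᵀs = [9478, 1290, 210]ᵀ gives MᵀM·[c₂, c₁, c₀]ᵀ = Mᵀs.
Inverting the 3×3 Gram matrix, [c₂, c₁, c₀]ᵀ = [13891/9293, 9404/9293, 10160/9293]ᵀ.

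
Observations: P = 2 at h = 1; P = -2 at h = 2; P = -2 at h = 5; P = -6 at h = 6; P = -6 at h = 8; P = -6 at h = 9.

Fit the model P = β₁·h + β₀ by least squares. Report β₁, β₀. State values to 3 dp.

β₁ = -0.918, β₀ = 1.410

Normal-equation sums: Σh·h = 211, Σh = 31, Σ1 = 6.
For AᵀP: Σh·P = -150, ΣP = -20.
So AᵀA·[β₁, β₀]ᵀ = AᵀP: [[211, 31]; [31, 6]]·[β₁, β₀]ᵀ = [-150, -20]ᵀ.
Determinant 211·6 − 31² = 305.
β₁ = ((-150)·6 − 31·(-20))/305 = -56/61; β₀ = (211·(-20) − 31·(-150))/305 = 86/61.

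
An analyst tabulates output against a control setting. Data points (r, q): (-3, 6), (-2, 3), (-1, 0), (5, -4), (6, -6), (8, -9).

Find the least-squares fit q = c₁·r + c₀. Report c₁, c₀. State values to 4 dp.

Sums needed: Σr·r = 139, Σr = 13, Σ1 = 6.
For Xᵀq: Σr·q = -152, Σq = -10.
det = 139·6 − 13² = 665.
c₁ = ((-152)·6 − 13·(-10))/665 = -782/665; c₀ = (139·(-10) − 13·(-152))/665 = 586/665.

c₁ = -1.1759, c₀ = 0.8812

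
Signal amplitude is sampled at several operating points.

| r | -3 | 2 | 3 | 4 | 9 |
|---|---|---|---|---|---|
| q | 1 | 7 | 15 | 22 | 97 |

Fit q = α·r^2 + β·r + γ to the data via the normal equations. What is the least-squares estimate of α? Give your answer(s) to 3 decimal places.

α = 0.971

Setting ∂/∂α … = 0 gives: 6995·α + 801·β + 119·γ = 8381;  801·α + 119·β + 15·γ = 1017;  119·α + 15·β + 5·γ = 142.
Solving the 3×3 system (Gaussian elimination) gives α = 7277/7494, β = 199661/92426, γ = -165190/138639.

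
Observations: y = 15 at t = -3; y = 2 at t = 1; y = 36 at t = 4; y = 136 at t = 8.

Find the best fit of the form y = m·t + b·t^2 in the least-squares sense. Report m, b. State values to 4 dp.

Entries of MᵀM: Σt·t = 90, Σt·t^2 = 550, Σt^2·t^2 = 4434.
Moment sums: Σt·y = 1189, Σt^2·y = 9417.
Normal equations: [[90, 550]; [550, 4434]]·[m, b]ᵀ = [1189, 9417]ᵀ.
Δ = 90·4434 − 550² = 96560.
m = (1189·4434 − 550·9417)/96560 = 23169/24140; b = (90·9417 − 550·1189)/96560 = 9679/4828.

m = 0.9598, b = 2.0048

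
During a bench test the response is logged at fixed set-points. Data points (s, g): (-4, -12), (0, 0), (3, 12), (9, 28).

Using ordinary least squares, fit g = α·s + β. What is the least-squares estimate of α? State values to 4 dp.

Setting ∂/∂α … = 0 gives: 106·α + 8·β = 336;  8·α + 4·β = 28.
det = 106·4 − 8² = 360.
α = (336·4 − 8·28)/360 = 28/9; β = (106·28 − 8·336)/360 = 7/9.

α = 3.1111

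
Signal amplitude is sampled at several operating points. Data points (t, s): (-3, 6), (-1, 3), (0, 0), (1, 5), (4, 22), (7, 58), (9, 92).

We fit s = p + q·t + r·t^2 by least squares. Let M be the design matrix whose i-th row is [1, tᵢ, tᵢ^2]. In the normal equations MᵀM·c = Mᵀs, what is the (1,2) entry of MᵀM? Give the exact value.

17

Row 1 ↔ basis 1, column 2 ↔ basis t, so (MᵀM)_{1,2} = Σᵢ t = (1)·(-3) + (1)·(-1) + (1)·(0) + (1)·(1) + (1)·(4) + (1)·(7) + (1)·(9) = 17.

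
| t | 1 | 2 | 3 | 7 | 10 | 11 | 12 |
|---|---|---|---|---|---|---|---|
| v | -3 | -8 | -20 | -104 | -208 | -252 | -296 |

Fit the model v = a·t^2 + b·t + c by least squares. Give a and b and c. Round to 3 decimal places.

a = -1.967, b = -1.258, c = 1.268

Setting ∂/∂a … = 0 gives: 47876·a + 4438·b + 428·c = -99227;  4438·a + 428·b + 46·c = -9211;  428·a + 46·b + 7·c = -891.
(Σt^2·t^2 = 47876, Σt^2·t = 4438, Σt^2 = 428, Σt·t = 428, Σt = 46, Σ1 = 7, Σt^2·v = -99227, Σt·v = -9211, Σv = -891.)
Row-reducing yields a = -199321/101318, b = -127485/101318, c = 64240/50659.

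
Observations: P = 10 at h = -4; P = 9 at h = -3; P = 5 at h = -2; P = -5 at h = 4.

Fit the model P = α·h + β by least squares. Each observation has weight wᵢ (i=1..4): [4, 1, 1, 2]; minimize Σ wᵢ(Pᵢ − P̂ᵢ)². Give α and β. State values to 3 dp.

α = -1.883, β = 2.440

Forming XᵀWX = [[109, -13]; [-13, 8]] and XᵀWP = [-237, 44]ᵀ gives XᵀWX·[α, β]ᵀ = XᵀWP.
Δ = 109·8 − (-13)² = 703.
α = ((-237)·8 − (-13)·44)/703 = -1324/703; β = (109·44 − (-13)·(-237))/703 = 1715/703.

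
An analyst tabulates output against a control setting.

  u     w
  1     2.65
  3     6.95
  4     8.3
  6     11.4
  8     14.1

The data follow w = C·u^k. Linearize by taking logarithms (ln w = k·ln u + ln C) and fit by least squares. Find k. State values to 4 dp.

Taking logs, ln w = k·ln u + ln C, so regress ln w on ln u.
Sums: Σln u = 6.3561, Σ(ln u)² = 10.6632, Σln w = 10.1093, Σln u·ln w = 14.9267.
Normal system: [[10.6632, 6.3561]; [6.3561, 5]]·[k, ln C]ᵀ = [14.9267, 10.1093]ᵀ.
Δ = 10.6632·5 − (6.3561)² = 12.9161; k = (14.9267·5 − 6.3561·10.1093)/12.9161 = 0.80345, ln C = (10.6632·10.1093 − 6.3561·14.9267)/12.9161 = 1.00051.

k = 0.8034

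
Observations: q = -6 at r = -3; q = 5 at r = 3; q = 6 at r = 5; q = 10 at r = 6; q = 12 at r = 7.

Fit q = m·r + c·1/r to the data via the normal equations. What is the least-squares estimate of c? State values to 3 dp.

c = 1.405

Forming AᵀA = [[128, 5]; [5, 1521/4900]] and Aᵀq = [207, 866/105]ᵀ gives AᵀA·[m, c]ᵀ = Aᵀq.
Eliminating c: (1521/4900)·(row 1) − 5·(row 2) gives (18047/1225)·m = (1521/4900)·207 − 5·(866/105) = 338341/14700, so m = 338341/216564.
Then c = ((866/105) − 5·(338341/216564))/(1521/4900) = 76055/54141.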